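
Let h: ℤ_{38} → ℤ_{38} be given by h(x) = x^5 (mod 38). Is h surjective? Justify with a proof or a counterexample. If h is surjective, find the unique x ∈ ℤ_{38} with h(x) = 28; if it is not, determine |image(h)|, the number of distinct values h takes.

Computing x^5 mod 38 for each x (by repeated squaring, reducing mod 38 at every step), the values h(0), h(1), …, h(37) are: 0, 1, 32, 15, 36, 9, 24, 11, 12, 35, 22, 7, 8, 33, 10, 21, 4, 25, 18, 19, 20, 13, 34, 17, 28, 5, 30, 31, 16, 3, 26, 27, 14, 29, 2, 23, 6, 37.
Every element of ℤ_{38} appears exactly once in this list, so h is a bijection, and in particular surjective.
Since h is surjective, we read off the preimage of 28 from the same table: h(24) = 28, so h⁻¹(28) = 24.

24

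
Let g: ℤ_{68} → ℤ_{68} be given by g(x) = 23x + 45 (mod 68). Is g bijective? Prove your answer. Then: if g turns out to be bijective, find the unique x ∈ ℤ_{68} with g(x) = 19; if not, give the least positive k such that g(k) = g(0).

58

Recall that g is injective when g(a) = g(b) forces a = b.
If g(a) = g(b), then 23a ≡ 23b (mod 68). Because gcd(23, 68) = 1, we may cancel 23 to get a ≡ b (mod 68).
We now compute 23⁻¹ mod 68 explicitly. Euclid's algorithm: 68 = 2·23 + 22, 23 = 1·22 + 1; back-substituting gives 1 = 3·23 − 1·68, so 23⁻¹ ≡ 3 (mod 68).
For any y ∈ ℤ_{68}, x = 3(y − 45) mod 68 satisfies g(x) = 23·3(y − 45) + 45 ≡ y (since 23·3 ≡ 1 mod 68). So every y has a preimage.
Thus g is bijective.
Since g is bijective, we compute g⁻¹(19): solve 23x + 45 ≡ 19 (mod 68), i.e. 23x ≡ 42 (mod 68).
Multiplying by 23⁻¹ = 3 gives x ≡ 3·42 = 126 = 1·68 + 58 ≡ 58 (mod 68).
Check: g(58) = 23·58 + 45 = 1379 = 20·68 + 19 ≡ 19 (mod 68).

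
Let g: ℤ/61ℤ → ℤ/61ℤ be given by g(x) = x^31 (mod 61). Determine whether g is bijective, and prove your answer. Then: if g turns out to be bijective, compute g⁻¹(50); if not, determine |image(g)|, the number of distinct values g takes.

Since 61 is prime, the nonzero elements of ℤ/61ℤ form a cyclic group of order 60.
As gcd(31, 60) = 1, raising to the 31st power is a bijection on this group: if s^31 ≡ t^31 then (st^{−1})^31 = 1, and the only element of order dividing gcd(31, 60) = 1 is 1, so s = t.
With g(0) = 0 this makes g injective on all of ℤ/61ℤ, hence bijective (finite equal-size domain and codomain). In particular g is bijective.
Since g is bijective, we find the preimage of 50. The inverse of x ↦ x^31 on (ℤ/61ℤ)^× is x ↦ x^31, because 31·31 = 961 = 16·60 + 1 ≡ 1 (mod 60) and x^{60} = 1 for x ≠ 0 (Fermat). So g⁻¹(50) = 50^31 mod 61.
Repeated squaring mod 61: 50^1 ≡ 50, 50^2 ≡ 50² = 2500 ≡ 60, 50^4 ≡ 60² = 3600 ≡ 1, 50^8 ≡ 1² = 1, 50^16 ≡ 1² = 1. Since 31 = 16 + 8 + 4 + 2 + 1, 50^31 ≡ 1·1·1·60·50: 1·1 = 1, then 1·1 = 1, then 1·60 = 60, then 60·50 = 3000 ≡ 11. So 50^31 ≡ 11 (mod 61).
Hence g⁻¹(50) = 11.

11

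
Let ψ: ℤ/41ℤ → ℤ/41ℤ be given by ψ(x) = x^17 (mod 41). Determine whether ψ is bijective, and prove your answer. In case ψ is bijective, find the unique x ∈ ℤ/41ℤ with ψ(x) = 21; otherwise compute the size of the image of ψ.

Since 41 is prime, the nonzero elements of ℤ/41ℤ form a cyclic group of order 40.
As gcd(17, 40) = 1, raising to the 17th power is a bijection on this group: if a^17 ≡ b^17 then (ab^{−1})^17 = 1, and the only element of order dividing gcd(17, 40) = 1 is 1, so a = b.
With ψ(0) = 0 this makes ψ injective on all of ℤ/41ℤ, hence bijective (finite equal-size domain and codomain). In particular ψ is bijective.
Since ψ is bijective, we find the preimage of 21. The inverse of x ↦ x^17 on (ℤ/41ℤ)^× is x ↦ x^33, because 17·33 = 561 = 14·40 + 1 ≡ 1 (mod 40) and x^{40} = 1 for x ≠ 0 (Fermat). So ψ⁻¹(21) = 21^33 mod 41.
Repeated squaring mod 41: 21^1 ≡ 21, 21^2 ≡ 21² = 441 ≡ 31, 21^4 ≡ 31² = 961 ≡ 18, 21^8 ≡ 18² = 324 ≡ 37, 21^16 ≡ 37² = 1369 ≡ 16, 21^32 ≡ 16² = 256 ≡ 10. Since 33 = 32 + 1, 21^33 ≡ 10·21: 10·21 = 210 ≡ 5. So 21^33 ≡ 5 (mod 41).
Hence ψ⁻¹(21) = 5.

5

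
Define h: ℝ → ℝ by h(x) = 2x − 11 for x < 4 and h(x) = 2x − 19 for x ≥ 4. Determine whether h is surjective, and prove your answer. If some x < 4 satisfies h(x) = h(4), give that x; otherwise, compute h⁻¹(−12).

0

Both pieces are strictly increasing (slopes 2 and 2), so each is injective on its own interval.
The left piece maps (−∞, 4) onto (−∞, −3); the right piece maps [4, ∞) onto [−11, ∞).
The union (−∞, −3) ∪ [−11, ∞) covers ℝ, so h is surjective.
For the follow-up: the images overlap, so an x < 4 with h(x) = h(4) exists. h(4) = −11; solving 2x − 11 = −11 for x < 4 gives x = (−11 + 11)/2 = 0.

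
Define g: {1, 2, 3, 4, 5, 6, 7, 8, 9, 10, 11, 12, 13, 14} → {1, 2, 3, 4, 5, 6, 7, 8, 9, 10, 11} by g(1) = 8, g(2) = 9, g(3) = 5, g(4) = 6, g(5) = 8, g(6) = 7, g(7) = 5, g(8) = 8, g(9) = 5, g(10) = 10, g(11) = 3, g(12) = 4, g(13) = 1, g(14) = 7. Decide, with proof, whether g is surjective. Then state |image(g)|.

9

No element maps to 2, so g is not surjective.
The image of g is {1, 3, 4, 5, 6, 7, 8, 9, 10}, which has 9 elements.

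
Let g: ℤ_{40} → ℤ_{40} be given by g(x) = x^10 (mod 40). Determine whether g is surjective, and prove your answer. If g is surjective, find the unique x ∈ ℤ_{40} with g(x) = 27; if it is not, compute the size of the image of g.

6

g(4): Repeated squaring mod 40: 4^1 ≡ 4, 4^2 ≡ 4² = 16, 4^4 ≡ 16² = 256 ≡ 16, 4^8 ≡ 16² = 256 ≡ 16. Since 10 = 8 + 2, 4^10 ≡ 16·16: 16·16 = 256 ≡ 16. So 4^10 ≡ 16 (mod 40).
g(6): Repeated squaring mod 40: 6^1 ≡ 6, 6^2 ≡ 6² = 36, 6^4 ≡ 36² = 1296 ≡ 16, 6^8 ≡ 16² = 256 ≡ 16. Since 10 = 8 + 2, 6^10 ≡ 16·36: 16·36 = 576 ≡ 16. So 6^10 ≡ 16 (mod 40).
So g(4) = g(6) = 16 while 4 ≠ 6, therefore g is not injective.
A non-injective map from the 40-element set ℤ_{40} to itself takes at most 39 distinct values, so it cannot be surjective. So g is not surjective.
Since g is not surjective, we determine |image(g)|. Computing x^10 mod 40 for each x (by repeated squaring, reducing mod 40 at every step), the values g(0), g(1), …, g(39) are: 0, 1, 24, 9, 16, 25, 16, 9, 24, 1, 0, 1, 24, 9, 16, 25, 16, 9, 24, 1, 0, 1, 24, 9, 16, 25, 16, 9, 24, 1, 0, 1, 24, 9, 16, 25, 16, 9, 24, 1.
The distinct values are {0, 1, 9, 16, 24, 25}; there are 6 of them.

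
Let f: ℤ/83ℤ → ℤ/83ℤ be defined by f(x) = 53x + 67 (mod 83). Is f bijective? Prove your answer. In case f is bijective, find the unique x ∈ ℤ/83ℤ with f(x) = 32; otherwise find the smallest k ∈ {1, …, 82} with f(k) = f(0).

If f(a) = f(b), then 53a ≡ 53b (mod 83). Because gcd(53, 83) = 1, we may cancel 53 to get a ≡ b (mod 83).
We now compute 53⁻¹ mod 83 explicitly. Euclid's algorithm: 83 = 1·53 + 30, 53 = 1·30 + 23, 30 = 1·23 + 7, 23 = 3·7 + 2, 7 = 3·2 + 1; back-substituting gives 1 = 47·53 − 30·83, so 53⁻¹ ≡ 47 (mod 83).
For any y ∈ ℤ/83ℤ, x = 47(y − 67) mod 83 satisfies f(x) = 53·47(y − 67) + 67 ≡ y (since 53·47 ≡ 1 mod 83). So every y has a preimage.
So f is bijective.
Since f is bijective, we find f⁻¹(32): we need 53x ≡ 32 − 67 ≡ 48 (mod 83). Using 53⁻¹ = 47: x ≡ 47·48 = 2256 = 27·83 + 15, so x = 15.
Check: f(15) = 53·15 + 67 = 862 = 10·83 + 32 ≡ 32 (mod 83).

15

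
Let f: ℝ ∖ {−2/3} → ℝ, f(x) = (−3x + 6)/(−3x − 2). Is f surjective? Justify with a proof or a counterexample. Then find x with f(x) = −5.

-2/9

If f(x) = 1, cross-multiplying gives −3(−3x + 6) = −3(−3x − 2), which simplifies to −18 = 6 — false.  So 1 has no preimage and f is not surjective.
Solving f(x) = −5: cross-multiplying gives −3x + 6 = −5(−3x − 2), which rearranges to −18x = 4, so x = −2/9.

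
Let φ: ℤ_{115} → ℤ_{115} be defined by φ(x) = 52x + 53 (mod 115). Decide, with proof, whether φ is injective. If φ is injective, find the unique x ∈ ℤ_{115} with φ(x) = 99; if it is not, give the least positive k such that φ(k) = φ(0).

Suppose φ(s) = φ(t) in ℤ_{115}. Then 52s + 53 ≡ 52t + 53 (mod 115), so 52(s − t) ≡ 0 (mod 115).
Since gcd(52, 115) = 1, 52 is invertible modulo 115, therefore s − t ≡ 0 (mod 115), i.e. s = t.
So φ is injective.
We now compute 52⁻¹ mod 115 explicitly. Euclid's algorithm: 115 = 2·52 + 11, 52 = 4·11 + 8, 11 = 1·8 + 3, 8 = 2·3 + 2, 3 = 1·2 + 1; back-substituting gives 1 = 73·52 − 33·115, so 52⁻¹ ≡ 73 (mod 115).
Since φ is injective, we compute φ⁻¹(99): solve 52x + 53 ≡ 99 (mod 115), i.e. 52x ≡ 46 (mod 115).
Multiplying by 52⁻¹ = 73 gives x ≡ 73·46 = 3358 = 29·115 + 23 ≡ 23 (mod 115).
Check: φ(23) = 52·23 + 53 = 1249 = 10·115 + 99 ≡ 99 (mod 115).

23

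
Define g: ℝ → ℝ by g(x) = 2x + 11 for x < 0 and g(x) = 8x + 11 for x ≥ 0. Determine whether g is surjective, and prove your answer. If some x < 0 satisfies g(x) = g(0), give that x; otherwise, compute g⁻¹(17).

3/4

Both pieces are strictly increasing (slopes 2 and 8), so each is injective on its own interval.
The left piece maps (−∞, 0) onto (−∞, 11); the right piece maps [0, ∞) onto [11, ∞).
These images together cover ℝ, so g is surjective.
Because the two images are disjoint, no x < 0 has g(x) = g(0), so we compute g⁻¹(17): 17 lies in [11, ∞), so solve 8x + 11 = 17: x = (17 − 11)/8 = 3/4.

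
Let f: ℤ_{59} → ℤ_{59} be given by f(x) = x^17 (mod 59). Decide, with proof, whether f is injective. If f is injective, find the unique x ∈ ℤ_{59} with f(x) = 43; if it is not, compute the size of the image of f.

14

Since 59 is prime, the nonzero elements of ℤ_{59} form a cyclic group of order 58.
As gcd(17, 58) = 1, raising to the 17th power is a bijection on this group: if x_1^17 ≡ x_2^17 then (x_1x_2^{−1})^17 = 1, and the only element of order dividing gcd(17, 58) = 1 is 1, so x_1 = x_2.
With f(0) = 0 this makes f injective on all of ℤ_{59}, hence bijective (finite equal-size domain and codomain). In particular f is injective.
Since f is injective, we find the preimage of 43. The inverse of x ↦ x^17 on (ℤ_{59})^× is x ↦ x^41, because 17·41 = 697 = 12·58 + 1 ≡ 1 (mod 58) and x^{58} = 1 for x ≠ 0 (Fermat). So f⁻¹(43) = 43^41 mod 59.
Repeated squaring mod 59: 43^1 ≡ 43, 43^2 ≡ 43² = 1849 ≡ 20, 43^4 ≡ 20² = 400 ≡ 46, 43^8 ≡ 46² = 2116 ≡ 51, 43^16 ≡ 51² = 2601 ≡ 5, 43^32 ≡ 5² = 25. Since 41 = 32 + 8 + 1, 43^41 ≡ 25·51·43: 25·51 = 1275 ≡ 36, then 36·43 = 1548 ≡ 14. So 43^41 ≡ 14 (mod 59).
Hence f⁻¹(43) = 14.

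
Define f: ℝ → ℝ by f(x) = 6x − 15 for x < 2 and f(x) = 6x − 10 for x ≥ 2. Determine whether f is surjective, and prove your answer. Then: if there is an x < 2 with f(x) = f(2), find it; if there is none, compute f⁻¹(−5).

Both pieces are strictly increasing (slopes 6 and 6), so each is injective on its own interval.
The left piece maps (−∞, 2) onto (−∞, −3); the right piece maps [2, ∞) onto [2, ∞).
The union (−∞, −3) ∪ [2, ∞) omits the interval between −3 and 2; in particular −3 has no preimage. So f is not surjective.
Because the two images are disjoint, no x < 2 has f(x) = f(2), so we compute f⁻¹(−5): −5 lies in (−∞, −3), so solve 6x − 15 = −5: x = (−5 + 15)/6 = 5/3.

5/3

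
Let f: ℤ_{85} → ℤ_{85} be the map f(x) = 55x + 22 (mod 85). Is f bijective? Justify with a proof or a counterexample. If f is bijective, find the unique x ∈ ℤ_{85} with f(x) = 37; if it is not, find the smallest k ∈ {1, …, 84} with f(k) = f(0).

17

We have gcd(55, 85) = 5 > 1. Taking u = 0 and v = 17: f(0) = 22 and f(17) = 55·17 + 22 = 957 ≡ 22 (mod 85).
So f(0) = f(17) while 0 ≠ 17, therefore f is not injective, hence not bijective.
Since f is not bijective, we find the least positive k with f(k) = f(0): this means 55k ≡ 0 (mod 85), i.e. 85 ∣ 55k. Since gcd(55, 85) = 5, dividing through by 5 this holds exactly when 17 ∣ 11k, and as gcd(11, 17) = 1, exactly when 17 ∣ k.
The smallest positive such k is 17.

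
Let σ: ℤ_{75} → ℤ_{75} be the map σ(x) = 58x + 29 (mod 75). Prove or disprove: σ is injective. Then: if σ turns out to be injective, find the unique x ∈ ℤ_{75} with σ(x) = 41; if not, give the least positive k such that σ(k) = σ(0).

39

Recall: injectivity means: for all u, v in the domain, σ(u) = σ(v) implies u = v.
If σ(u) = σ(v), then 58u ≡ 58v (mod 75). Because gcd(58, 75) = 1, we may cancel 58 to get u ≡ v (mod 75).
Therefore σ is injective.
We now compute 58⁻¹ mod 75 explicitly. Euclid's algorithm: 75 = 1·58 + 17, 58 = 3·17 + 7, 17 = 2·7 + 3, 7 = 2·3 + 1; back-substituting gives 1 = 22·58 − 17·75, so 58⁻¹ ≡ 22 (mod 75).
Since σ is injective, we compute σ⁻¹(41): solve 58x + 29 ≡ 41 (mod 75), i.e. 58x ≡ 12 (mod 75).
Multiplying by 58⁻¹ = 22 gives x ≡ 22·12 = 264 = 3·75 + 39 ≡ 39 (mod 75).
Check: σ(39) = 58·39 + 29 = 2291 = 30·75 + 41 ≡ 41 (mod 75).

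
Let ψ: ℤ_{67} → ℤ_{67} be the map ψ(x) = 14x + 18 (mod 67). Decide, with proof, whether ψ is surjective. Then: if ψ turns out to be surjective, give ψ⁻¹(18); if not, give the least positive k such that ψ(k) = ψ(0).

Recall: ψ is surjective if every y in the codomain equals ψ(x) for some x in the domain.
Since gcd(14, 67) = 1, 14 is invertible modulo 67. Euclid's algorithm: 67 = 4·14 + 11, 14 = 1·11 + 3, 11 = 3·3 + 2, 3 = 1·2 + 1; back-substituting gives 1 = 24·14 − 5·67, so 14⁻¹ ≡ 24 (mod 67).
Then y ↦ 24(y − 18) is a two-sided inverse to ψ, so every y ∈ ℤ_{67} has a preimage.
Hence ψ is surjective.
Since ψ is surjective, we find ψ⁻¹(18): we need 14x ≡ 18 − 18 ≡ 0 (mod 67). Using 14⁻¹ = 24: x ≡ 24·0 = 0, so x = 0.
Check: ψ(0) = 14·0 + 18 = 18 ≡ 18 (mod 67).

0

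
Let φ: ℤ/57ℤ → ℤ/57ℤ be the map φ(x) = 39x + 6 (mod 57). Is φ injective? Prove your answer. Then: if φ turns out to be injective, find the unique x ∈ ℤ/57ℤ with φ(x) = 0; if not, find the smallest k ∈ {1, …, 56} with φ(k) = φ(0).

By definition, injectivity means: for all u, v in the domain, φ(u) = φ(v) implies u = v.
We have gcd(39, 57) = 3 > 1. Taking u = 0 and v = 19: φ(0) = 6 and φ(19) = 39·19 + 6 = 747 ≡ 6 (mod 57).
So φ(0) = φ(19) while 0 ≠ 19, so φ is not injective.
Since φ is not injective, we find the least positive k with φ(k) = φ(0): this means 39k ≡ 0 (mod 57), i.e. 57 ∣ 39k. Since gcd(39, 57) = 3, dividing through by 3 this holds exactly when 19 ∣ 13k, and as gcd(13, 19) = 1, exactly when 19 ∣ k.
The smallest positive such k is 19.

19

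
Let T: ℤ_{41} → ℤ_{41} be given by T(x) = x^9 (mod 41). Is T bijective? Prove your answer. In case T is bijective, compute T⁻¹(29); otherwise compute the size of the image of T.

Since 41 is prime, the nonzero elements of ℤ_{41} form a cyclic group of order 40.
As gcd(9, 40) = 1, raising to the 9th power is a bijection on this group: if s^9 ≡ t^9 then (st^{−1})^9 = 1, and the only element of order dividing gcd(9, 40) = 1 is 1, so s = t.
With T(0) = 0 this makes T injective on all of ℤ_{41}, hence bijective (finite equal-size domain and codomain). In particular T is bijective.
Since T is bijective, we find the preimage of 29. The inverse of x ↦ x^9 on (ℤ_{41})^× is x ↦ x^9, because 9·9 = 81 = 2·40 + 1 ≡ 1 (mod 40) and x^{40} = 1 for x ≠ 0 (Fermat). So T⁻¹(29) = 29^9 mod 41.
Repeated squaring mod 41: 29^1 ≡ 29, 29^2 ≡ 29² = 841 ≡ 21, 29^4 ≡ 21² = 441 ≡ 31, 29^8 ≡ 31² = 961 ≡ 18. Since 9 = 8 + 1, 29^9 ≡ 18·29: 18·29 = 522 ≡ 30. So 29^9 ≡ 30 (mod 41).
Hence T⁻¹(29) = 30.

30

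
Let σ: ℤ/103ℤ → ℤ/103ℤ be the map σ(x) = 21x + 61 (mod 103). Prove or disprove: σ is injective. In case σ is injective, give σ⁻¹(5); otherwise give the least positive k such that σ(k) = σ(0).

66

By definition, injectivity means: for all s, t in the domain, σ(s) = σ(t) implies s = t.
Suppose σ(s) = σ(t) in ℤ/103ℤ. Then 21s + 61 ≡ 21t + 61 (mod 103), so 21(s − t) ≡ 0 (mod 103).
Since gcd(21, 103) = 1, 21 is invertible modulo 103, so s − t ≡ 0 (mod 103), i.e. s = t.
Hence σ is injective.
We now compute 21⁻¹ mod 103 explicitly. Euclid's algorithm: 103 = 4·21 + 19, 21 = 1·19 + 2, 19 = 9·2 + 1; back-substituting gives 1 = 54·21 − 11·103, so 21⁻¹ ≡ 54 (mod 103).
Since σ is injective, we compute σ⁻¹(5): solve 21x + 61 ≡ 5 (mod 103), i.e. 21x ≡ 47 (mod 103).
Multiplying by 21⁻¹ = 54 gives x ≡ 54·47 = 2538 = 24·103 + 66 ≡ 66 (mod 103).
Check: σ(66) = 21·66 + 61 = 1447 = 14·103 + 5 ≡ 5 (mod 103).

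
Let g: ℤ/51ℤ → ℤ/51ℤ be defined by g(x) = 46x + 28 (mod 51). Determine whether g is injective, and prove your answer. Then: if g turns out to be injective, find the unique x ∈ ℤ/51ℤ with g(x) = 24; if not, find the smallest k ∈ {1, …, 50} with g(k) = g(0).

11

Suppose g(u) = g(v) in ℤ/51ℤ. Then 46u + 28 ≡ 46v + 28 (mod 51), thus 46(u − v) ≡ 0 (mod 51).
Since gcd(46, 51) = 1, 46 is invertible modulo 51, thus u − v ≡ 0 (mod 51), i.e. u = v.
So g is injective.
We now compute 46⁻¹ mod 51 explicitly. Euclid's algorithm: 51 = 1·46 + 5, 46 = 9·5 + 1; back-substituting gives 1 = 10·46 − 9·51, so 46⁻¹ ≡ 10 (mod 51).
Since g is injective, we compute g⁻¹(24): solve 46x + 28 ≡ 24 (mod 51), i.e. 46x ≡ 47 (mod 51).
Multiplying by 46⁻¹ = 10 gives x ≡ 10·47 = 470 = 9·51 + 11 ≡ 11 (mod 51).
Check: g(11) = 46·11 + 28 = 534 = 10·51 + 24 ≡ 24 (mod 51).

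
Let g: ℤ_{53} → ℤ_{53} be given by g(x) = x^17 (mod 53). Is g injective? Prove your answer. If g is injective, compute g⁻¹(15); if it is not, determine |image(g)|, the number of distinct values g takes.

Since 53 is prime, the nonzero elements of ℤ_{53} form a cyclic group of order 52.
As gcd(17, 52) = 1, raising to the 17th power is a bijection on this group: if u^17 ≡ v^17 then (uv^{−1})^17 = 1, and the only element of order dividing gcd(17, 52) = 1 is 1, so u = v.
With g(0) = 0 this makes g injective on all of ℤ_{53}, hence bijective (finite equal-size domain and codomain). In particular g is injective.
Since g is injective, we find the preimage of 15. The inverse of x ↦ x^17 on (ℤ_{53})^× is x ↦ x^49, because 17·49 = 833 = 16·52 + 1 ≡ 1 (mod 52) and x^{52} = 1 for x ≠ 0 (Fermat). So g⁻¹(15) = 15^49 mod 53.
Repeated squaring mod 53: 15^1 ≡ 15, 15^2 ≡ 15² = 225 ≡ 13, 15^4 ≡ 13² = 169 ≡ 10, 15^8 ≡ 10² = 100 ≡ 47, 15^16 ≡ 47² = 2209 ≡ 36, 15^32 ≡ 36² = 1296 ≡ 24. Since 49 = 32 + 16 + 1, 15^49 ≡ 24·36·15: 24·36 = 864 ≡ 16, then 16·15 = 240 ≡ 28. So 15^49 ≡ 28 (mod 53).
Hence g⁻¹(15) = 28.

28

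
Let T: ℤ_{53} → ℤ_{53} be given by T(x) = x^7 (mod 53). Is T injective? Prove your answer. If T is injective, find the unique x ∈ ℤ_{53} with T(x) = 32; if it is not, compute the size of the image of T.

Since 53 is prime, the nonzero elements of ℤ_{53} form a cyclic group of order 52.
As gcd(7, 52) = 1, raising to the 7th power is a bijection on this group: if u^7 ≡ v^7 then (uv^{−1})^7 = 1, and the only element of order dividing gcd(7, 52) = 1 is 1, so u = v.
With T(0) = 0 this makes T injective on all of ℤ_{53}, hence bijective (finite equal-size domain and codomain). In particular T is injective.
Since T is injective, we find the preimage of 32. The inverse of x ↦ x^7 on (ℤ_{53})^× is x ↦ x^15, because 7·15 = 105 = 2·52 + 1 ≡ 1 (mod 52) and x^{52} = 1 for x ≠ 0 (Fermat). So T⁻¹(32) = 32^15 mod 53.
Repeated squaring mod 53: 32^1 ≡ 32, 32^2 ≡ 32² = 1024 ≡ 17, 32^4 ≡ 17² = 289 ≡ 24, 32^8 ≡ 24² = 576 ≡ 46. Since 15 = 8 + 4 + 2 + 1, 32^15 ≡ 46·24·17·32: 46·24 = 1104 ≡ 44, then 44·17 = 748 ≡ 6, then 6·32 = 192 ≡ 33. So 32^15 ≡ 33 (mod 53).
Hence T⁻¹(32) = 33.

33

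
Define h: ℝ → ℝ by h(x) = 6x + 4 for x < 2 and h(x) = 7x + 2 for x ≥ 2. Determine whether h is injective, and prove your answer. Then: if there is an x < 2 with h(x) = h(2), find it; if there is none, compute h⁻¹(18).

16/7

Both pieces are strictly increasing (slopes 6 and 7), so each is injective on its own interval.
The left piece maps (−∞, 2) onto (−∞, 16); the right piece maps [2, ∞) onto [16, ∞).
These images are disjoint, so no value is attained by both pieces. So h is injective.
Because the two images are disjoint, no x < 2 has h(x) = h(2), so we compute h⁻¹(18): 18 lies in [16, ∞), so solve 7x + 2 = 18: x = (18 − 2)/7 = 16/7.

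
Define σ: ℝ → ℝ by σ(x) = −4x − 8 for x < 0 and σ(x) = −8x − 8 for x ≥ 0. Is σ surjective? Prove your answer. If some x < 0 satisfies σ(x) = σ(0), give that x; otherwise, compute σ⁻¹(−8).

Both pieces are strictly decreasing (slopes −4 and −8), so each is injective on its own interval.
The left piece maps (−∞, 0) onto (−8, ∞); the right piece maps [0, ∞) onto (−∞, −8].
These images together cover ℝ, so σ is surjective.
Because the two images are disjoint, no x < 0 has σ(x) = σ(0), so we compute σ⁻¹(−8): −8 lies in (−∞, −8], so solve −8x − 8 = −8: x = (−8 + 8)/(−8) = 0.

0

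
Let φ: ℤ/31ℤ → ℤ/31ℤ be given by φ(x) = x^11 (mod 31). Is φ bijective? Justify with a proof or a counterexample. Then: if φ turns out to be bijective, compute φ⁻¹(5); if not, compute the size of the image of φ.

Since 31 is prime, the nonzero elements of ℤ/31ℤ form a cyclic group of order 30.
As gcd(11, 30) = 1, raising to the 11th power is a bijection on this group: if x_1^11 ≡ x_2^11 then (x_1x_2^{−1})^11 = 1, and the only element of order dividing gcd(11, 30) = 1 is 1, so x_1 = x_2.
With φ(0) = 0 this makes φ injective on all of ℤ/31ℤ, hence bijective (finite equal-size domain and codomain). In particular φ is bijective.
Since φ is bijective, we find the preimage of 5. The inverse of x ↦ x^11 on (ℤ/31ℤ)^× is x ↦ x^11, because 11·11 = 121 = 4·30 + 1 ≡ 1 (mod 30) and x^{30} = 1 for x ≠ 0 (Fermat). So φ⁻¹(5) = 5^11 mod 31.
Repeated squaring mod 31: 5^1 ≡ 5, 5^2 ≡ 5² = 25, 5^4 ≡ 25² = 625 ≡ 5, 5^8 ≡ 5² = 25. Since 11 = 8 + 2 + 1, 5^11 ≡ 25·25·5: 25·25 = 625 ≡ 5, then 5·5 = 25. So 5^11 ≡ 25 (mod 31).
Hence φ⁻¹(5) = 25.

25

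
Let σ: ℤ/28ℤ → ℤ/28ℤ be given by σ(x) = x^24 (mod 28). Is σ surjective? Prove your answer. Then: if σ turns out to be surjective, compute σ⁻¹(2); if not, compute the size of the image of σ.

σ(1) = 1^24 = 1.
σ(3): Repeated squaring mod 28: 3^1 ≡ 3, 3^2 ≡ 3² = 9, 3^4 ≡ 9² = 81 ≡ 25, 3^8 ≡ 25² = 625 ≡ 9, 3^16 ≡ 9² = 81 ≡ 25. Since 24 = 16 + 8, 3^24 ≡ 25·9: 25·9 = 225 ≡ 1. So 3^24 ≡ 1 (mod 28).
So σ(1) = σ(3) = 1 while 1 ≠ 3, thus σ is not injective.
A non-injective map from the 28-element set ℤ/28ℤ to itself takes at most 27 distinct values, so it cannot be surjective. So σ is not surjective.
Since σ is not surjective, we determine |image(σ)|. Computing x^24 mod 28 for each x (by repeated squaring, reducing mod 28 at every step), the values σ(0), σ(1), …, σ(27) are: 0, 1, 8, 1, 8, 1, 8, 21, 8, 1, 8, 1, 8, 1, 0, 1, 8, 1, 8, 1, 8, 21, 8, 1, 8, 1, 8, 1.
The distinct values are {0, 1, 8, 21}; there are 4 of them.

4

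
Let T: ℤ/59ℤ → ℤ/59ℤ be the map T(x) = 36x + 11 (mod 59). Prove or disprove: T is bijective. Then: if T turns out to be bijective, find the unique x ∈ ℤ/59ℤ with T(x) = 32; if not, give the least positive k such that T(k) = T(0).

Suppose T(a) = T(b) in ℤ/59ℤ. Then 36a + 11 ≡ 36b + 11 (mod 59), therefore 36(a − b) ≡ 0 (mod 59).
Since gcd(36, 59) = 1, 36 is invertible modulo 59, therefore a − b ≡ 0 (mod 59), i.e. a = b.
We now compute 36⁻¹ mod 59 explicitly. Euclid's algorithm: 59 = 1·36 + 23, 36 = 1·23 + 13, 23 = 1·13 + 10, 13 = 1·10 + 3, 10 = 3·3 + 1; back-substituting gives 1 = 41·36 − 25·59, so 36⁻¹ ≡ 41 (mod 59).
For any y ∈ ℤ/59ℤ, x = 41(y − 11) mod 59 satisfies T(x) = 36·41(y − 11) + 11 ≡ y (since 36·41 ≡ 1 mod 59). So every y has a preimage.
So T is bijective.
Since T is bijective, we find T⁻¹(32): we need 36x ≡ 32 − 11 ≡ 21 (mod 59). Using 36⁻¹ = 41: x ≡ 41·21 = 861 = 14·59 + 35, so x = 35.
Check: T(35) = 36·35 + 11 = 1271 = 21·59 + 32 ≡ 32 (mod 59).

35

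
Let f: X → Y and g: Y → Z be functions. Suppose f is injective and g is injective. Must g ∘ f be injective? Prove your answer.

injective

Suppose (g ∘ f)(s) = (g ∘ f)(t), i.e. g(f(s)) = g(f(t)).
Since g is injective, f(s) = f(t). Since f is injective, s = t. Thus g ∘ f is injective.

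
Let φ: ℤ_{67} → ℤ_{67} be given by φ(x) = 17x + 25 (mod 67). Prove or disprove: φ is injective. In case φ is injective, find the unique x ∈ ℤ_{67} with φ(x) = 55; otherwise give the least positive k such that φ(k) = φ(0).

53

Suppose φ(a) = φ(b) in ℤ_{67}. Then 17a + 25 ≡ 17b + 25 (mod 67), hence 17(a − b) ≡ 0 (mod 67).
Since gcd(17, 67) = 1, 17 is invertible modulo 67, so a − b ≡ 0 (mod 67), i.e. a = b.
So φ is injective.
We now compute 17⁻¹ mod 67 explicitly. Euclid's algorithm: 67 = 3·17 + 16, 17 = 1·16 + 1; back-substituting gives 1 = 4·17 − 1·67, so 17⁻¹ ≡ 4 (mod 67).
Since φ is injective, we find φ⁻¹(55): we need 17x ≡ 55 − 25 ≡ 30 (mod 67). Using 17⁻¹ = 4: x ≡ 4·30 = 120 = 1·67 + 53, so x = 53.
Check: φ(53) = 17·53 + 25 = 926 = 13·67 + 55 ≡ 55 (mod 67).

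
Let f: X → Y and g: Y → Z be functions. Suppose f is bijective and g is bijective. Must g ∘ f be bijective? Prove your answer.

Injectivity: if g(f(u)) = g(f(v)) then f(u) = f(v) (g injective) so u = v (f injective).
Surjectivity: for c ∈ Z pick b with g(b) = c, then a with f(a) = b; then (g ∘ f)(a) = c.
So g ∘ f is bijective.

bijective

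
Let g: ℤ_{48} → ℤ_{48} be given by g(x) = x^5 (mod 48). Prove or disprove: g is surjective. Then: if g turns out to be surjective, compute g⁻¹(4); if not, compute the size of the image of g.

27

g(0) = 0^5 = 0.
g(6): Repeated squaring mod 48: 6^1 ≡ 6, 6^2 ≡ 6² = 36, 6^4 ≡ 36² = 1296 ≡ 0. Since 5 = 4 + 1, 6^5 ≡ 0·6: 0·6 = 0. So 6^5 ≡ 0 (mod 48).
So g(0) = g(6) = 0 while 0 ≠ 6, so g is not injective.
A non-injective map from the 48-element set ℤ_{48} to itself takes at most 47 distinct values, so it cannot be surjective. Thus g is not surjective.
Since g is not surjective, we determine |image(g)|. Computing x^5 mod 48 for each x (by repeated squaring, reducing mod 48 at every step), the values g(0), g(1), …, g(47) are: 0, 1, 32, 3, 16, 5, 0, 7, 32, 9, 16, 11, 0, 13, 32, 15, 16, 17, 0, 19, 32, 21, 16, 23, 0, 25, 32, 27, 16, 29, 0, 31, 32, 33, 16, 35, 0, 37, 32, 39, 16, 41, 0, 43, 32, 45, 16, 47.
The distinct values are {0, 1, 3, 5, 7, 9, 11, 13, 15, 16, 17, 19, 21, 23, 25, 27, 29, 31, 32, 33, 35, 37, 39, 41, 43, 45, 47}; there are 27 of them.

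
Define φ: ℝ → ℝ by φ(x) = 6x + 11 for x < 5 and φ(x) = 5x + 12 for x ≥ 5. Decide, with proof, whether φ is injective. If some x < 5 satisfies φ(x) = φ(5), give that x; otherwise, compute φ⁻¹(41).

Both pieces are strictly increasing (slopes 6 and 5), so each is injective on its own interval.
The left piece maps (−∞, 5) onto (−∞, 41); the right piece maps [5, ∞) onto [37, ∞).
These images overlap. In particular φ(5) = 37 (right piece), and solving 6x + 11 = 37 on the left piece gives x = 13/3 < 5.
So φ(13/3) = φ(5) with 13/3 ≠ 5, and φ is not injective. This x = 13/3 is the requested value below 5.

13/3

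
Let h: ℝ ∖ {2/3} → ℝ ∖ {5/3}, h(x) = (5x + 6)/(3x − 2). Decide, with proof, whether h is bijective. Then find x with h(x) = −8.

Suppose h(s) = h(t). Cross-multiplying: (5s + 6)(3t − 2) = (5t + 6)(3s − 2).
Expanding both sides and cancelling the symmetric terms leaves −28·(s − t) = 0. Since −28 ≠ 0, s = t. Hence h is injective.
For any y ≠ 5/3, solving y(3x − 2) = 5x + 6 for x gives a well-defined x ≠ 2/3. So h is surjective.
So h is bijective.
Solving h(x) = −8: cross-multiplying gives 5x + 6 = −8(3x − 2), which rearranges to 29x = 10, so x = 10/29.

10/29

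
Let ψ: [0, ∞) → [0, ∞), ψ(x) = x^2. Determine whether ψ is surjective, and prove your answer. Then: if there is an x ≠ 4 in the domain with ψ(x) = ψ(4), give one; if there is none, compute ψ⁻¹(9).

3

For any y ∈ [0, ∞), x = y^{1/2} ∈ [0, ∞) gives ψ(x) = y, so ψ is surjective.
Since x ↦ x^2 is strictly increasing on [0, ∞), it is injective there, so no x ≠ 4 in the domain has ψ(x) = ψ(4). We therefore compute ψ⁻¹(9) = 9^{1/2} = 3 (indeed 3^2 = 9).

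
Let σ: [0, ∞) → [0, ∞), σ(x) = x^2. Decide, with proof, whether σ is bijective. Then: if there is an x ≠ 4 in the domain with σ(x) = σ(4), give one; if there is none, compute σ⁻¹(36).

On [0, ∞), x ↦ x^2 is strictly increasing (injective) and for any y ∈ [0, ∞) the 2nd root y^{1/2} lies in [0, ∞) (surjective). So σ is bijective.
Since x ↦ x^2 is strictly increasing on [0, ∞), it is injective there, so no x ≠ 4 in the domain has σ(x) = σ(4). We therefore compute σ⁻¹(36) = 36^{1/2} = 6 (indeed 6^2 = 36).

6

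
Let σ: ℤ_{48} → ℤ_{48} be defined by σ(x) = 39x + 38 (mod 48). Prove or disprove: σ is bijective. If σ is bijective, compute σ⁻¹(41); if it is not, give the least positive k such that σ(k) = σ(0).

16

We have gcd(39, 48) = 3 > 1. Taking a = 0 and b = 16: σ(0) = 38 and σ(16) = 39·16 + 38 = 662 ≡ 38 (mod 48).
So σ(0) = σ(16) while 0 ≠ 16, therefore σ is not injective, hence not bijective.
Since σ is not bijective, we find the least positive k with σ(k) = σ(0): this means 39k ≡ 0 (mod 48), i.e. 48 ∣ 39k. Since gcd(39, 48) = 3, dividing through by 3 this holds exactly when 16 ∣ 13k, and as gcd(13, 16) = 1, exactly when 16 ∣ k.
The smallest positive such k is 16.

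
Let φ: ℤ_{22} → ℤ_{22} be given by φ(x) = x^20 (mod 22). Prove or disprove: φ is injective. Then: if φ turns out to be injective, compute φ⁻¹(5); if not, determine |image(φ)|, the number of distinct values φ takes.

φ(1) = 1^20 = 1.
φ(3): Repeated squaring mod 22: 3^1 ≡ 3, 3^2 ≡ 3² = 9, 3^4 ≡ 9² = 81 ≡ 15, 3^8 ≡ 15² = 225 ≡ 5, 3^16 ≡ 5² = 25 ≡ 3. Since 20 = 16 + 4, 3^20 ≡ 3·15: 3·15 = 45 ≡ 1. So 3^20 ≡ 1 (mod 22).
So φ(1) = φ(3) = 1 while 1 ≠ 3, hence φ is not injective.
Since φ is not injective, we determine |image(φ)|. Computing x^20 mod 22 for each x (by repeated squaring, reducing mod 22 at every step), the values φ(0), φ(1), …, φ(21) are: 0, 1, 12, 1, 12, 1, 12, 1, 12, 1, 12, 11, 12, 1, 12, 1, 12, 1, 12, 1, 12, 1.
The distinct values are {0, 1, 11, 12}; there are 4 of them.

4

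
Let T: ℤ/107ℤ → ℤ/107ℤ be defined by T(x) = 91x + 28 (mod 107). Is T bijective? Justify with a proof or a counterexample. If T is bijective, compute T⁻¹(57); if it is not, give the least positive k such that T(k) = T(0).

By definition, T is injective when T(x_1) = T(x_2) forces x_1 = x_2.
If T(x_1) = T(x_2), then 91x_1 ≡ 91x_2 (mod 107). Because gcd(91, 107) = 1, we may cancel 91 to get x_1 ≡ x_2 (mod 107).
We now compute 91⁻¹ mod 107 explicitly. Euclid's algorithm: 107 = 1·91 + 16, 91 = 5·16 + 11, 16 = 1·11 + 5, 11 = 2·5 + 1; back-substituting gives 1 = 20·91 − 17·107, so 91⁻¹ ≡ 20 (mod 107).
Then y ↦ 20(y − 28) is a two-sided inverse to T, so every y ∈ ℤ/107ℤ has a preimage.
So T is bijective.
Since T is bijective, we compute T⁻¹(57): solve 91x + 28 ≡ 57 (mod 107), i.e. 91x ≡ 29 (mod 107).
Multiplying by 91⁻¹ = 20 gives x ≡ 20·29 = 580 = 5·107 + 45 ≡ 45 (mod 107).
Check: T(45) = 91·45 + 28 = 4123 = 38·107 + 57 ≡ 57 (mod 107).

45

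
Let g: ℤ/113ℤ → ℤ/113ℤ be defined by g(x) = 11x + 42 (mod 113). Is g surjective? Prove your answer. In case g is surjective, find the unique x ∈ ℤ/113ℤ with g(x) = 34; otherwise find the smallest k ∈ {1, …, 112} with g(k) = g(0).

102

Since gcd(11, 113) = 1, 11 is invertible modulo 113. Euclid's algorithm: 113 = 10·11 + 3, 11 = 3·3 + 2, 3 = 1·2 + 1; back-substituting gives 1 = 72·11 − 7·113, so 11⁻¹ ≡ 72 (mod 113).
Then y ↦ 72(y − 42) is a two-sided inverse to g, so every y ∈ ℤ/113ℤ has a preimage.
Hence g is surjective.
Since g is surjective, we compute g⁻¹(34): solve 11x + 42 ≡ 34 (mod 113), i.e. 11x ≡ 105 (mod 113).
Multiplying by 11⁻¹ = 72 gives x ≡ 72·105 = 7560 = 66·113 + 102 ≡ 102 (mod 113).
Check: g(102) = 11·102 + 42 = 1164 = 10·113 + 34 ≡ 34 (mod 113).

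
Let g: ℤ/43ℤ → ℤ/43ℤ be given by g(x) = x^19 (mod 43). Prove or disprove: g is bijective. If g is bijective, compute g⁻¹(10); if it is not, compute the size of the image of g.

23

Since 43 is prime, the nonzero elements of ℤ/43ℤ form a cyclic group of order 42.
As gcd(19, 42) = 1, raising to the 19th power is a bijection on this group: if s^19 ≡ t^19 then (st^{−1})^19 = 1, and the only element of order dividing gcd(19, 42) = 1 is 1, so s = t.
With g(0) = 0 this makes g injective on all of ℤ/43ℤ, hence bijective (finite equal-size domain and codomain). In particular g is bijective.
Since g is bijective, we find the preimage of 10. The inverse of x ↦ x^19 on (ℤ/43ℤ)^× is x ↦ x^31, because 19·31 = 589 = 14·42 + 1 ≡ 1 (mod 42) and x^{42} = 1 for x ≠ 0 (Fermat). So g⁻¹(10) = 10^31 mod 43.
Repeated squaring mod 43: 10^1 ≡ 10, 10^2 ≡ 10² = 100 ≡ 14, 10^4 ≡ 14² = 196 ≡ 24, 10^8 ≡ 24² = 576 ≡ 17, 10^16 ≡ 17² = 289 ≡ 31. Since 31 = 16 + 8 + 4 + 2 + 1, 10^31 ≡ 31·17·24·14·10: 31·17 = 527 ≡ 11, then 11·24 = 264 ≡ 6, then 6·14 = 84 ≡ 41, then 41·10 = 410 ≡ 23. So 10^31 ≡ 23 (mod 43).
Hence g⁻¹(10) = 23.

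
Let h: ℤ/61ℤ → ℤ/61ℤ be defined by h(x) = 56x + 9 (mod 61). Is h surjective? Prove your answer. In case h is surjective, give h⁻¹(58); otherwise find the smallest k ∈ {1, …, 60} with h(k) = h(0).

39

Since gcd(56, 61) = 1, 56 is invertible modulo 61. Euclid's algorithm: 61 = 1·56 + 5, 56 = 11·5 + 1; back-substituting gives 1 = 12·56 − 11·61, so 56⁻¹ ≡ 12 (mod 61).
Then y ↦ 12(y − 9) is a two-sided inverse to h, so every y ∈ ℤ/61ℤ has a preimage.
Thus h is surjective.
Since h is surjective, we compute h⁻¹(58): solve 56x + 9 ≡ 58 (mod 61), i.e. 56x ≡ 49 (mod 61).
Multiplying by 56⁻¹ = 12 gives x ≡ 12·49 = 588 = 9·61 + 39 ≡ 39 (mod 61).
Check: h(39) = 56·39 + 9 = 2193 = 35·61 + 58 ≡ 58 (mod 61).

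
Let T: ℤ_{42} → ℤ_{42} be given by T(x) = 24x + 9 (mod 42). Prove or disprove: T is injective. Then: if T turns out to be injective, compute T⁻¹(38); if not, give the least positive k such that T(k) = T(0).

By definition, T is injective if T(u) = T(v) implies u = v.
We have gcd(24, 42) = 6 > 1. Taking u = 0 and v = 7: T(0) = 9 and T(7) = 24·7 + 9 = 177 ≡ 9 (mod 42).
So T(0) = T(7) while 0 ≠ 7, hence T is not injective.
Since T is not injective, we find the least positive k with T(k) = T(0): this means 24k ≡ 0 (mod 42), i.e. 42 ∣ 24k. Since gcd(24, 42) = 6, dividing through by 6 this holds exactly when 7 ∣ 4k, and as gcd(4, 7) = 1, exactly when 7 ∣ k.
The smallest positive such k is 7.

7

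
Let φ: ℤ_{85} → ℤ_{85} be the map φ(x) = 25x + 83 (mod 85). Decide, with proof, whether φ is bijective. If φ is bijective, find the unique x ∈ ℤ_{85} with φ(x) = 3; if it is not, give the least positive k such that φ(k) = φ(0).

We have gcd(25, 85) = 5 > 1. Taking a = 0 and b = 17: φ(0) = 83 and φ(17) = 25·17 + 83 = 508 ≡ 83 (mod 85).
So φ(0) = φ(17) while 0 ≠ 17, therefore φ is not injective, hence not bijective.
Since φ is not bijective, we find the least positive k with φ(k) = φ(0): this means 25k ≡ 0 (mod 85), i.e. 85 ∣ 25k. Since gcd(25, 85) = 5, dividing through by 5 this holds exactly when 17 ∣ 5k, and as gcd(5, 17) = 1, exactly when 17 ∣ k.
The smallest positive such k is 17.

17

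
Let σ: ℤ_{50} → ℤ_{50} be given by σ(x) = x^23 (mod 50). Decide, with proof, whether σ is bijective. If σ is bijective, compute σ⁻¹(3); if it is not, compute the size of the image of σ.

42

σ(0) = 0^23 = 0.
σ(10): Repeated squaring mod 50: 10^1 ≡ 10, 10^2 ≡ 10² = 100 ≡ 0, 10^4 ≡ 0² = 0, 10^8 ≡ 0² = 0, 10^16 ≡ 0² = 0. Since 23 = 16 + 4 + 2 + 1, 10^23 ≡ 0·0·0·10: 0·0 = 0, then 0·0 = 0, then 0·10 = 0. So 10^23 ≡ 0 (mod 50).
So σ(0) = σ(10) = 0 while 0 ≠ 10, therefore σ is not injective, hence not bijective.
Since σ is not bijective, we determine |image(σ)|. Computing x^23 mod 50 for each x (by repeated squaring, reducing mod 50 at every step), the values σ(0), σ(1), …, σ(49) are: 0, 1, 8, 27, 14, 25, 16, 43, 12, 29, 0, 31, 28, 47, 44, 25, 46, 13, 32, 9, 0, 11, 48, 17, 24, 25, 26, 33, 2, 39, 0, 41, 18, 37, 4, 25, 6, 3, 22, 19, 0, 21, 38, 7, 34, 25, 36, 23, 42, 49.
The distinct values are {0, 1, 2, 3, 4, 6, 7, 8, 9, 11, 12, 13, 14, 16, 17, 18, 19, 21, 22, 23, 24, 25, 26, 27, 28, 29, 31, 32, 33, 34, 36, 37, 38, 39, 41, 42, 43, 44, 46, 47, 48, 49}; there are 42 of them.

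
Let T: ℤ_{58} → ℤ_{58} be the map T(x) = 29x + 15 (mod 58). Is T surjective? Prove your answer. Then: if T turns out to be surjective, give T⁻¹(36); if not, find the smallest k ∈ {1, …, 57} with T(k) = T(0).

Since gcd(29, 58) = 29, we have 29x ≡ 0 (mod 29) for all x, so T(x) ≡ 15 (mod 29).
But 0 ≢ 15 (mod 29), so 0 ∈ ℤ_{58} has no preimage. Thus T is not surjective.
Since T is not surjective, we find the least positive k with T(k) = T(0): this means 29k ≡ 0 (mod 58), i.e. 58 ∣ 29k. Since gcd(29, 58) = 29, dividing through by 29 this holds exactly when 2 ∣ k.
The smallest positive such k is 2.

2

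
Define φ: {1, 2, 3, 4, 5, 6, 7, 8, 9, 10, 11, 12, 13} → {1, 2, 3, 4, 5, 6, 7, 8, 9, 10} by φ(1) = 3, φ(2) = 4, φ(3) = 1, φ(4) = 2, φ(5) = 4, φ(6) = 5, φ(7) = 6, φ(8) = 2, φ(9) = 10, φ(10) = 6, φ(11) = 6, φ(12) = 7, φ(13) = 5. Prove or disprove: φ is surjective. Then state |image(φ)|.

No element maps to 8, so φ is not surjective.
The image of φ is {1, 2, 3, 4, 5, 6, 7, 10}, which has 8 elements.

8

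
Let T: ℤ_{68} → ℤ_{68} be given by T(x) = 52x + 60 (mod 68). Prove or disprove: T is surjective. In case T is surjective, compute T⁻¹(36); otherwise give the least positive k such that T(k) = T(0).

Since gcd(52, 68) = 4, we have 52x ≡ 0 (mod 4) for all x, so T(x) ≡ 0 (mod 4).
But 1 ≢ 0 (mod 4), so 1 ∈ ℤ_{68} has no preimage. Thus T is not surjective.
Since T is not surjective, we find the least positive k with T(k) = T(0): this means 52k ≡ 0 (mod 68), i.e. 68 ∣ 52k. Since gcd(52, 68) = 4, dividing through by 4 this holds exactly when 17 ∣ 13k, and as gcd(13, 17) = 1, exactly when 17 ∣ k.
The smallest positive such k is 17.

17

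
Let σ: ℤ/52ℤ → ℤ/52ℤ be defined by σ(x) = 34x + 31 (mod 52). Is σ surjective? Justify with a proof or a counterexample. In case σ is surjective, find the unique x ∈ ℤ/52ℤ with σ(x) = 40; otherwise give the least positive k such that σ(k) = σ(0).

By definition, σ is surjective if every y in the codomain equals σ(x) for some x in the domain.
Since gcd(34, 52) = 2, we have 34x ≡ 0 (mod 2) for all x, so σ(x) ≡ 1 (mod 2).
But 0 ≢ 1 (mod 2), so 0 ∈ ℤ/52ℤ has no preimage. Thus σ is not surjective.
Since σ is not surjective, we find the least positive k with σ(k) = σ(0): this means 34k ≡ 0 (mod 52), i.e. 52 ∣ 34k. Since gcd(34, 52) = 2, dividing through by 2 this holds exactly when 26 ∣ 17k, and as gcd(17, 26) = 1, exactly when 26 ∣ k.
The smallest positive such k is 26.

26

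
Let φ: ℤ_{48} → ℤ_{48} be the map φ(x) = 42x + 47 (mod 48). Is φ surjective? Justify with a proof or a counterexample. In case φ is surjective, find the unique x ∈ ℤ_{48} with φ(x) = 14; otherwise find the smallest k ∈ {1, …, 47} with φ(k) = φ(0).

8

Since gcd(42, 48) = 6, we have 42x ≡ 0 (mod 6) for all x, so φ(x) ≡ 5 (mod 6).
But 0 ≢ 5 (mod 6), so 0 ∈ ℤ_{48} has no preimage. Thus φ is not surjective.
Since φ is not surjective, we find the least positive k with φ(k) = φ(0): this means 42k ≡ 0 (mod 48), i.e. 48 ∣ 42k. Since gcd(42, 48) = 6, dividing through by 6 this holds exactly when 8 ∣ 7k, and as gcd(7, 8) = 1, exactly when 8 ∣ k.
The smallest positive such k is 8.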